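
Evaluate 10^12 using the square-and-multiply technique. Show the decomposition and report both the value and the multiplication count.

Computing 10^12 by squaring (build up from 10^1; each line after the first costs one multiplication):

10^1 = 10
10^2 = (10^1)^2 = 10^2 = 100
10^3 = 10 * 10^2 = 10 * 100 = 1000
10^6 = (10^3)^2 = 1000^2 = 1000000
10^12 = (10^6)^2 = 1000000^2 = 1000000000000

Result: 1000000000000
Multiplications needed: 4 (4 lines after 10^1)

10^12 = 1000000000000. Using exponentiation by squaring, this requires 4 multiplications. The key idea: if the exponent is even, square the half-power; if odd, multiply by the base once.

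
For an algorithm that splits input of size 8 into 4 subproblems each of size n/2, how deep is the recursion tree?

For divide and conquer with division factor 2:

Problem sizes at each level:
Level 0: 8
Level 1: 4
Level 2: 2
Level 3: 1

The root is level 0 and the size-1 base case is level 3 (the tree spans levels 0 through 3, i.e. 4 levels counting the root), so the depth is the number of divisions: log_2(8) = 3

The recursion tree depth is log_2(8) = 3. At each level, the problem size is divided by 2, so it takes 3 divisions to reduce to a base case of size 1. The algorithm makes 4 recursive calls at each level.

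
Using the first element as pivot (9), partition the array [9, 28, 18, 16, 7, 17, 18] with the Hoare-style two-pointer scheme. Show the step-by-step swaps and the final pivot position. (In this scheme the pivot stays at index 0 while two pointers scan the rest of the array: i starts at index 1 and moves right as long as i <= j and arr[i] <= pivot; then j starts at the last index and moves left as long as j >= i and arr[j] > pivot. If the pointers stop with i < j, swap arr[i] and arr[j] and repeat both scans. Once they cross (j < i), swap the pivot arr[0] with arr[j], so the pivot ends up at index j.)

Hoare-style two-pointer partition with pivot = 9:

Initial array: [9, 28, 18, 16, 7, 17, 18]

Pointers start at i = 1, j = 6.
i stops at index 1 (arr[1]=28 > 9), j stops at index 4 (arr[4]=7 <= 9): swap arr[1] and arr[4], array becomes [9, 7, 18, 16, 28, 17, 18]
i ends at 2, j ends at 1: the pointers have crossed (j < i), so scanning stops.

Swap pivot arr[0] with arr[1] to place pivot at position 1: [7, 9, 18, 16, 28, 17, 18]
Pivot position: 1

After partitioning with pivot 9, the array becomes [7, 9, 18, 16, 28, 17, 18]. The pivot is placed at index 1. All elements to the left of the pivot are <= 9, and all elements to the right are > 9.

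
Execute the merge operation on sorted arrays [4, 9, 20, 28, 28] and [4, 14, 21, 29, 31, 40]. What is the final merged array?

Merging process:

Compare 4 vs 4: take 4 from left. Merged: [4]
Compare 9 vs 4: take 4 from right. Merged: [4, 4]
Compare 9 vs 14: take 9 from left. Merged: [4, 4, 9]
Compare 20 vs 14: take 14 from right. Merged: [4, 4, 9, 14]
Compare 20 vs 21: take 20 from left. Merged: [4, 4, 9, 14, 20]
Compare 28 vs 21: take 21 from right. Merged: [4, 4, 9, 14, 20, 21]
Compare 28 vs 29: take 28 from left. Merged: [4, 4, 9, 14, 20, 21, 28]
Compare 28 vs 29: take 28 from left. Merged: [4, 4, 9, 14, 20, 21, 28, 28]
Append remaining from right: [29, 31, 40]. Merged: [4, 4, 9, 14, 20, 21, 28, 28, 29, 31, 40]

Final merged array: [4, 4, 9, 14, 20, 21, 28, 28, 29, 31, 40]
Total comparisons: 8

The merged array is [4, 4, 9, 14, 20, 21, 28, 28, 29, 31, 40], requiring 8 comparisons. The merge step runs in O(n) time where n is the total number of elements.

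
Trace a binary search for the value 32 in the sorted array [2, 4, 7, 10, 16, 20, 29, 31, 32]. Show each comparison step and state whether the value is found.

Binary search for 32 in [2, 4, 7, 10, 16, 20, 29, 31, 32]:

lo=0, hi=8, mid=4, arr[mid]=16 -> 16 < 32, search right half
lo=5, hi=8, mid=6, arr[mid]=29 -> 29 < 32, search right half
lo=7, hi=8, mid=7, arr[mid]=31 -> 31 < 32, search right half
lo=8, hi=8, mid=8, arr[mid]=32 -> Found target at index 8!

Binary search finds 32 at index 8 after 4 comparisons. The search repeatedly halves the search space by comparing with the middle element.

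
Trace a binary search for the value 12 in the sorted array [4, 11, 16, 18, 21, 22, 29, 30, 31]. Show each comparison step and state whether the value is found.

Binary search for 12 in [4, 11, 16, 18, 21, 22, 29, 30, 31]:

lo=0, hi=8, mid=4, arr[mid]=21 -> 21 > 12, search left half
lo=0, hi=3, mid=1, arr[mid]=11 -> 11 < 12, search right half
lo=2, hi=3, mid=2, arr[mid]=16 -> 16 > 12, search left half
lo=2 > hi=1, target 12 not found

Binary search determines that 12 is not in the array after 3 comparisons. The search space was exhausted without finding the target.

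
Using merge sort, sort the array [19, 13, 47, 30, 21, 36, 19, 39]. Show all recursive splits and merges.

Merge sort trace:

Split: [19, 13, 47, 30, 21, 36, 19, 39] -> [19, 13, 47, 30] and [21, 36, 19, 39]
  Split: [19, 13, 47, 30] -> [19, 13] and [47, 30]
    Split: [19, 13] -> [19] and [13]
    Merge: [19] + [13] -> [13, 19]
    Split: [47, 30] -> [47] and [30]
    Merge: [47] + [30] -> [30, 47]
  Merge: [13, 19] + [30, 47] -> [13, 19, 30, 47]
  Split: [21, 36, 19, 39] -> [21, 36] and [19, 39]
    Split: [21, 36] -> [21] and [36]
    Merge: [21] + [36] -> [21, 36]
    Split: [19, 39] -> [19] and [39]
    Merge: [19] + [39] -> [19, 39]
  Merge: [21, 36] + [19, 39] -> [19, 21, 36, 39]
Merge: [13, 19, 30, 47] + [19, 21, 36, 39] -> [13, 19, 19, 21, 30, 36, 39, 47]

Final sorted array: [13, 19, 19, 21, 30, 36, 39, 47]

The merge sort proceeds by recursively splitting the array and merging sorted halves.
After all merges, the sorted array is [13, 19, 19, 21, 30, 36, 39, 47].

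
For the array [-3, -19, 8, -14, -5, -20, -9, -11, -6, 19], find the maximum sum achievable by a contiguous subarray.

Using Kadane's algorithm on [-3, -19, 8, -14, -5, -20, -9, -11, -6, 19]:

Scanning through the array:
Position 1 (value -19): max_ending_here = -19, max_so_far = -3
Position 2 (value 8): max_ending_here = 8, max_so_far = 8
Position 3 (value -14): max_ending_here = -6, max_so_far = 8
Position 4 (value -5): max_ending_here = -5, max_so_far = 8
Position 5 (value -20): max_ending_here = -20, max_so_far = 8
Position 6 (value -9): max_ending_here = -9, max_so_far = 8
Position 7 (value -11): max_ending_here = -11, max_so_far = 8
Position 8 (value -6): max_ending_here = -6, max_so_far = 8
Position 9 (value 19): max_ending_here = 19, max_so_far = 19

Maximum subarray: [19]
Maximum sum: 19

The maximum subarray is [19] with sum 19. This subarray runs from index 9 to index 9.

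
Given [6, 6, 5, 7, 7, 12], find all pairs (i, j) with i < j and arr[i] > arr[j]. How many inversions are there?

Finding inversions in [6, 6, 5, 7, 7, 12]:

(0, 2): arr[0]=6 > arr[2]=5
(1, 2): arr[1]=6 > arr[2]=5

Total inversions: 2

The array has 2 inversion(s): (0,2), (1,2). Each pair (i,j) satisfies i < j and arr[i] > arr[j].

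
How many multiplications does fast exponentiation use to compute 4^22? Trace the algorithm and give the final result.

Computing 4^22 by squaring (build up from 4^1; each line after the first costs one multiplication):

4^1 = 4
4^2 = (4^1)^2 = 4^2 = 16
4^4 = (4^2)^2 = 16^2 = 256
4^5 = 4 * 4^4 = 4 * 256 = 1024
4^10 = (4^5)^2 = 1024^2 = 1048576
4^11 = 4 * 4^10 = 4 * 1048576 = 4194304
4^22 = (4^11)^2 = 4194304^2 = 17592186044416

Result: 17592186044416
Multiplications needed: 6 (6 lines after 4^1)

4^22 = 17592186044416. Using exponentiation by squaring, this requires 6 multiplications. The key idea: if the exponent is even, square the half-power; if odd, multiply by the base once.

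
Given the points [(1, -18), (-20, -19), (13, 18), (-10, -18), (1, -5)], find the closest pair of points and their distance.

Computing all pairwise distances among 5 points:

d((1, -18), (-20, -19)) = 21.0238
d((1, -18), (13, 18)) = 37.9473
d((1, -18), (-10, -18)) = 11.0
d((1, -18), (1, -5)) = 13.0
d((-20, -19), (13, 18)) = 49.5782
d((-20, -19), (-10, -18)) = 10.0499 <-- minimum
d((-20, -19), (1, -5)) = 25.2389
d((13, 18), (-10, -18)) = 42.72
d((13, 18), (1, -5)) = 25.9422
d((-10, -18), (1, -5)) = 17.0294

Closest pair: (-20, -19) and (-10, -18) with distance 10.0499

The closest pair is (-20, -19) and (-10, -18) with Euclidean distance 10.0499. For 5 points, brute-force pairwise comparison is shown above. For large n, the divide-and-conquer algorithm (sort by x, recurse on halves, check the dividing strip) achieves O(n log n).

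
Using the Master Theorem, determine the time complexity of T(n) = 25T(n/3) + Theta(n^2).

Master Theorem for T(n) = 25T(n/3) + O(n^2):

a = 25, b = 3, c = 2
log_b(a) = log_3(25) = 2.9299

Case 1: c = 2 < log_3(25) = 2.9299
T(n) = O(n^(log_3 25))

For T(n) = 25T(n/3) + O(n^2): log_3(25) = 2.9299. This is Case 1 of the Master Theorem (c < log_b(a), work dominated by leaves), giving O(n^(log_3 25)).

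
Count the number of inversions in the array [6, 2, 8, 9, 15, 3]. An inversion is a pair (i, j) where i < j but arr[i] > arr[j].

Finding inversions in [6, 2, 8, 9, 15, 3]:

(0, 1): arr[0]=6 > arr[1]=2
(0, 5): arr[0]=6 > arr[5]=3
(2, 5): arr[2]=8 > arr[5]=3
(3, 5): arr[3]=9 > arr[5]=3
(4, 5): arr[4]=15 > arr[5]=3

Total inversions: 5

The array has 5 inversion(s): (0,1), (0,5), (2,5), (3,5), (4,5). Each pair (i,j) satisfies i < j and arr[i] > arr[j].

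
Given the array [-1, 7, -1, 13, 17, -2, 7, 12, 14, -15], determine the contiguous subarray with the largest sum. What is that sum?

Using Kadane's algorithm on [-1, 7, -1, 13, 17, -2, 7, 12, 14, -15]:

Scanning through the array:
Position 1 (value 7): max_ending_here = 7, max_so_far = 7
Position 2 (value -1): max_ending_here = 6, max_so_far = 7
Position 3 (value 13): max_ending_here = 19, max_so_far = 19
Position 4 (value 17): max_ending_here = 36, max_so_far = 36
Position 5 (value -2): max_ending_here = 34, max_so_far = 36
Position 6 (value 7): max_ending_here = 41, max_so_far = 41
Position 7 (value 12): max_ending_here = 53, max_so_far = 53
Position 8 (value 14): max_ending_here = 67, max_so_far = 67
Position 9 (value -15): max_ending_here = 52, max_so_far = 67

Maximum subarray: [7, -1, 13, 17, -2, 7, 12, 14]
Maximum sum: 67

The maximum subarray is [7, -1, 13, 17, -2, 7, 12, 14] with sum 67. This subarray runs from index 1 to index 8.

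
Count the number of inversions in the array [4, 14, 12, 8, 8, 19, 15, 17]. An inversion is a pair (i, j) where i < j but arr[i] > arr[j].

Finding inversions in [4, 14, 12, 8, 8, 19, 15, 17]:

(1, 2): arr[1]=14 > arr[2]=12
(1, 3): arr[1]=14 > arr[3]=8
(1, 4): arr[1]=14 > arr[4]=8
(2, 3): arr[2]=12 > arr[3]=8
(2, 4): arr[2]=12 > arr[4]=8
(5, 6): arr[5]=19 > arr[6]=15
(5, 7): arr[5]=19 > arr[7]=17

Total inversions: 7

The array has 7 inversion(s): (1,2), (1,3), (1,4), (2,3), (2,4), (5,6), (5,7). Each pair (i,j) satisfies i < j and arr[i] > arr[j].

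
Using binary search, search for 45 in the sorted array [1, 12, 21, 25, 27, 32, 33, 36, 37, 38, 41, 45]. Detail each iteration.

Binary search for 45 in [1, 12, 21, 25, 27, 32, 33, 36, 37, 38, 41, 45]:

lo=0, hi=11, mid=5, arr[mid]=32 -> 32 < 45, search right half
lo=6, hi=11, mid=8, arr[mid]=37 -> 37 < 45, search right half
lo=9, hi=11, mid=10, arr[mid]=41 -> 41 < 45, search right half
lo=11, hi=11, mid=11, arr[mid]=45 -> Found target at index 11!

Binary search finds 45 at index 11 after 4 comparisons. The search repeatedly halves the search space by comparing with the middle element.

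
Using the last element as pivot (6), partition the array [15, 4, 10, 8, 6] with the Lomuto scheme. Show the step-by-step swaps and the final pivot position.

Lomuto partition with pivot = 6:

Initial array: [15, 4, 10, 8, 6]

arr[0]=15 > 6: no swap
arr[1]=4 <= 6: swap with position 0, array becomes [4, 15, 10, 8, 6]
arr[2]=10 > 6: no swap
arr[3]=8 > 6: no swap

Place pivot at position 1: [4, 6, 10, 8, 15]
Pivot position: 1

After partitioning with pivot 6, the array becomes [4, 6, 10, 8, 15]. The pivot is placed at index 1. All elements to the left of the pivot are <= 6, and all elements to the right are > 6.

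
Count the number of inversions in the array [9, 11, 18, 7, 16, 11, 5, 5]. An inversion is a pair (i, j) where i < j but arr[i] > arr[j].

Finding inversions in [9, 11, 18, 7, 16, 11, 5, 5]:

(0, 3): arr[0]=9 > arr[3]=7
(0, 6): arr[0]=9 > arr[6]=5
(0, 7): arr[0]=9 > arr[7]=5
(1, 3): arr[1]=11 > arr[3]=7
(1, 6): arr[1]=11 > arr[6]=5
(1, 7): arr[1]=11 > arr[7]=5
(2, 3): arr[2]=18 > arr[3]=7
(2, 4): arr[2]=18 > arr[4]=16
(2, 5): arr[2]=18 > arr[5]=11
(2, 6): arr[2]=18 > arr[6]=5
(2, 7): arr[2]=18 > arr[7]=5
(3, 6): arr[3]=7 > arr[6]=5
(3, 7): arr[3]=7 > arr[7]=5
(4, 5): arr[4]=16 > arr[5]=11
(4, 6): arr[4]=16 > arr[6]=5
(4, 7): arr[4]=16 > arr[7]=5
(5, 6): arr[5]=11 > arr[6]=5
(5, 7): arr[5]=11 > arr[7]=5

Total inversions: 18

The array has 18 inversion(s): (0,3), (0,6), (0,7), (1,3), (1,6), (1,7), (2,3), (2,4), (2,5), (2,6), (2,7), (3,6), (3,7), (4,5), (4,6), (4,7), (5,6), (5,7). Each pair (i,j) satisfies i < j and arr[i] > arr[j].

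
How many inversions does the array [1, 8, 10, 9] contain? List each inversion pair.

Finding inversions in [1, 8, 10, 9]:

(2, 3): arr[2]=10 > arr[3]=9

Total inversions: 1

The array has 1 inversion(s): (2,3). Each pair (i,j) satisfies i < j and arr[i] > arr[j].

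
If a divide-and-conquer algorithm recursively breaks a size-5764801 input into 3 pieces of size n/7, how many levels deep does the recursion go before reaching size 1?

For divide and conquer with division factor 7:

Problem sizes at each level:
Level 0: 5764801
Level 1: 823543
Level 2: 117649
Level 3: 16807
Level 4: 2401
Level 5: 343
Level 6: 49
Level 7: 7
Level 8: 1

The root is level 0 and the size-1 base case is level 8 (the tree spans levels 0 through 8, i.e. 9 levels counting the root), so the depth is the number of divisions: log_7(5764801) = 8

The recursion tree depth is log_7(5764801) = 8. At each level, the problem size is divided by 7, so it takes 8 divisions to reduce to a base case of size 1. The algorithm makes 3 recursive calls at each level.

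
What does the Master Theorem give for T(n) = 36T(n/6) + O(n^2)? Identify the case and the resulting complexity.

Master Theorem for T(n) = 36T(n/6) + O(n^2):

a = 36, b = 6, c = 2
log_b(a) = log_6(36) = 2.0000

Case 2: c = 2 = log_6(36) = 2.0000
T(n) = O(n^2 log n) = O(n^2 log n)

For T(n) = 36T(n/6) + O(n^2): log_6(36) = 2.0000. This is Case 2 of the Master Theorem (c = log_b(a), equal work at all levels), giving O(n^2 log n).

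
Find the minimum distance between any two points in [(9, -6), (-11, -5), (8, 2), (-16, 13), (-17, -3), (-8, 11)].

Computing all pairwise distances among 6 points:

d((9, -6), (-11, -5)) = 20.025
d((9, -6), (8, 2)) = 8.0623
d((9, -6), (-16, 13)) = 31.4006
d((9, -6), (-17, -3)) = 26.1725
d((9, -6), (-8, 11)) = 24.0416
d((-11, -5), (8, 2)) = 20.2485
d((-11, -5), (-16, 13)) = 18.6815
d((-11, -5), (-17, -3)) = 6.3246 <-- minimum
d((-11, -5), (-8, 11)) = 16.2788
d((8, 2), (-16, 13)) = 26.4008
d((8, 2), (-17, -3)) = 25.4951
d((8, 2), (-8, 11)) = 18.3576
d((-16, 13), (-17, -3)) = 16.0312
d((-16, 13), (-8, 11)) = 8.2462
d((-17, -3), (-8, 11)) = 16.6433

Closest pair: (-11, -5) and (-17, -3) with distance 6.3246

The closest pair is (-11, -5) and (-17, -3) with Euclidean distance 6.3246. For 6 points, brute-force pairwise comparison is shown above. For large n, the divide-and-conquer algorithm (sort by x, recurse on halves, check the dividing strip) achieves O(n log n).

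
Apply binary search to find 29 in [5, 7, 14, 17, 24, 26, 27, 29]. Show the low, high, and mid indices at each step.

Binary search for 29 in [5, 7, 14, 17, 24, 26, 27, 29]:

lo=0, hi=7, mid=3, arr[mid]=17 -> 17 < 29, search right half
lo=4, hi=7, mid=5, arr[mid]=26 -> 26 < 29, search right half
lo=6, hi=7, mid=6, arr[mid]=27 -> 27 < 29, search right half
lo=7, hi=7, mid=7, arr[mid]=29 -> Found target at index 7!

Binary search finds 29 at index 7 after 4 comparisons. The search repeatedly halves the search space by comparing with the middle element.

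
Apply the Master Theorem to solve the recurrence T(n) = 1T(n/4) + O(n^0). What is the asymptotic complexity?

Master Theorem for T(n) = 1T(n/4) + O(n^0):

a = 1, b = 4, c = 0
log_b(a) = log_4(1) = 0.0000

Case 2: c = 0 = log_4(1) = 0.0000
T(n) = O(n^0 log n) = O(log n)

For T(n) = 1T(n/4) + O(n^0): log_4(1) = 0.0000. This is Case 2 of the Master Theorem (c = log_b(a), equal work at all levels), giving O(log n).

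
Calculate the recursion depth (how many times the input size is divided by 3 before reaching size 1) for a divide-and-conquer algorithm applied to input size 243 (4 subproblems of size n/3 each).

For divide and conquer with division factor 3:

Problem sizes at each level:
Level 0: 243
Level 1: 81
Level 2: 27
Level 3: 9
Level 4: 3
Level 5: 1

The root is level 0 and the size-1 base case is level 5 (the tree spans levels 0 through 5, i.e. 6 levels counting the root), so the depth is the number of divisions: log_3(243) = 5

The recursion tree depth is log_3(243) = 5. At each level, the problem size is divided by 3, so it takes 5 divisions to reduce to a base case of size 1. The algorithm makes 4 recursive calls at each level.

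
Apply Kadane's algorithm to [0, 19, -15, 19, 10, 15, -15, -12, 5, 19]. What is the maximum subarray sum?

Using Kadane's algorithm on [0, 19, -15, 19, 10, 15, -15, -12, 5, 19]:

Scanning through the array:
Position 1 (value 19): max_ending_here = 19, max_so_far = 19
Position 2 (value -15): max_ending_here = 4, max_so_far = 19
Position 3 (value 19): max_ending_here = 23, max_so_far = 23
Position 4 (value 10): max_ending_here = 33, max_so_far = 33
Position 5 (value 15): max_ending_here = 48, max_so_far = 48
Position 6 (value -15): max_ending_here = 33, max_so_far = 48
Position 7 (value -12): max_ending_here = 21, max_so_far = 48
Position 8 (value 5): max_ending_here = 26, max_so_far = 48
Position 9 (value 19): max_ending_here = 45, max_so_far = 48

Maximum subarray: [0, 19, -15, 19, 10, 15]
Maximum sum: 48

The maximum subarray is [0, 19, -15, 19, 10, 15] with sum 48. This subarray runs from index 0 to index 5.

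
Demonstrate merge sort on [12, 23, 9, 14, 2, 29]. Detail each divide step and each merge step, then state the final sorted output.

Merge sort trace:

Split: [12, 23, 9, 14, 2, 29] -> [12, 23, 9] and [14, 2, 29]
  Split: [12, 23, 9] -> [12] and [23, 9]
    Split: [23, 9] -> [23] and [9]
    Merge: [23] + [9] -> [9, 23]
  Merge: [12] + [9, 23] -> [9, 12, 23]
  Split: [14, 2, 29] -> [14] and [2, 29]
    Split: [2, 29] -> [2] and [29]
    Merge: [2] + [29] -> [2, 29]
  Merge: [14] + [2, 29] -> [2, 14, 29]
Merge: [9, 12, 23] + [2, 14, 29] -> [2, 9, 12, 14, 23, 29]

Final sorted array: [2, 9, 12, 14, 23, 29]

The merge sort proceeds by recursively splitting the array and merging sorted halves.
After all merges, the sorted array is [2, 9, 12, 14, 23, 29].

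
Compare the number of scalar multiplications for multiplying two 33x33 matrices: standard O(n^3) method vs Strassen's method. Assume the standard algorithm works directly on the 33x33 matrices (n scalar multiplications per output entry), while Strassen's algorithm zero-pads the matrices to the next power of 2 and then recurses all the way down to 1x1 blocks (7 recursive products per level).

Matrix multiplication for 33x33 matrices:

Strassen's algorithm requires power-of-2 dimensions. Pad 33x33 to 64x64 (next power of 2).

Standard algorithm: 33^3 = 35937 multiplications
Strassen's algorithm: 7^(log2(64)) = 7^6 = 117649 multiplications
Difference: 35937 - 117649 = -81712 (Strassen uses MORE here due to padding overhead — for small or just-over-power-of-2 n, padding can outweigh the per-level savings)

Standard: 35937 multiplications (33^3). Strassen: 117649 multiplications (7^6, after padding to 64x64). Strassen reduces 8 recursive multiplications to 7 at each level.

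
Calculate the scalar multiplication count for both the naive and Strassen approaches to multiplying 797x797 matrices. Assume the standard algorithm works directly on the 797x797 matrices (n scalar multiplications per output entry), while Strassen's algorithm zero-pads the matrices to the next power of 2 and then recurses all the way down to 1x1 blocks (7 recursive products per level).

Matrix multiplication for 797x797 matrices:

Strassen's algorithm requires power-of-2 dimensions. Pad 797x797 to 1024x1024 (next power of 2).

Standard algorithm: 797^3 = 506261573 multiplications
Strassen's algorithm: 7^(log2(1024)) = 7^10 = 282475249 multiplications
Savings: 506261573 - 282475249 = 223786324 multiplications

Standard: 506261573 multiplications (797^3). Strassen: 282475249 multiplications (7^10, after padding to 1024x1024). Strassen reduces 8 recursive multiplications to 7 at each level.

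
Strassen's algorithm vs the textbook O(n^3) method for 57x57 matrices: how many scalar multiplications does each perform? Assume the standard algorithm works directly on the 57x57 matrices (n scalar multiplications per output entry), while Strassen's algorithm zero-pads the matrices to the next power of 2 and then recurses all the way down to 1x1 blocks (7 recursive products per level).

Matrix multiplication for 57x57 matrices:

Strassen's algorithm requires power-of-2 dimensions. Pad 57x57 to 64x64 (next power of 2).

Standard algorithm: 57^3 = 185193 multiplications
Strassen's algorithm: 7^(log2(64)) = 7^6 = 117649 multiplications
Savings: 185193 - 117649 = 67544 multiplications

Standard: 185193 multiplications (57^3). Strassen: 117649 multiplications (7^6, after padding to 64x64). Strassen reduces 8 recursive multiplications to 7 at each level.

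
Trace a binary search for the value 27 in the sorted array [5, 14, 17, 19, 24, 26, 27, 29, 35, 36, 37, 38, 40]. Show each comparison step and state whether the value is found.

Binary search for 27 in [5, 14, 17, 19, 24, 26, 27, 29, 35, 36, 37, 38, 40]:

lo=0, hi=12, mid=6, arr[mid]=27 -> Found target at index 6!

Binary search finds 27 at index 6 after 1 comparisons. The search repeatedly halves the search space by comparing with the middle element.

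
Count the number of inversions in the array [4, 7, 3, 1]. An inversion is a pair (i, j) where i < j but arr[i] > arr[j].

Finding inversions in [4, 7, 3, 1]:

(0, 2): arr[0]=4 > arr[2]=3
(0, 3): arr[0]=4 > arr[3]=1
(1, 2): arr[1]=7 > arr[2]=3
(1, 3): arr[1]=7 > arr[3]=1
(2, 3): arr[2]=3 > arr[3]=1

Total inversions: 5

The array has 5 inversion(s): (0,2), (0,3), (1,2), (1,3), (2,3). Each pair (i,j) satisfies i < j and arr[i] > arr[j].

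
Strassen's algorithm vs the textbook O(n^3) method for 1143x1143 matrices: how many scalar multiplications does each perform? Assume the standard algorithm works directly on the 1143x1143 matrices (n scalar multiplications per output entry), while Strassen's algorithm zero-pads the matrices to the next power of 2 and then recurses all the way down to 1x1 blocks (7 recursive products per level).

Matrix multiplication for 1143x1143 matrices:

Strassen's algorithm requires power-of-2 dimensions. Pad 1143x1143 to 2048x2048 (next power of 2).

Standard algorithm: 1143^3 = 1493271207 multiplications
Strassen's algorithm: 7^(log2(2048)) = 7^11 = 1977326743 multiplications
Difference: 1493271207 - 1977326743 = -484055536 (Strassen uses MORE here due to padding overhead — for small or just-over-power-of-2 n, padding can outweigh the per-level savings)

Standard: 1493271207 multiplications (1143^3). Strassen: 1977326743 multiplications (7^11, after padding to 2048x2048). Strassen reduces 8 recursive multiplications to 7 at each level.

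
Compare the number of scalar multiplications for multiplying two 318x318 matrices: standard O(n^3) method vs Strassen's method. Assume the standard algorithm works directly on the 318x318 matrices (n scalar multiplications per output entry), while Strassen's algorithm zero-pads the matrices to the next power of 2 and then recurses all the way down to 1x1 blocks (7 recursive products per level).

Matrix multiplication for 318x318 matrices:

Strassen's algorithm requires power-of-2 dimensions. Pad 318x318 to 512x512 (next power of 2).

Standard algorithm: 318^3 = 32157432 multiplications
Strassen's algorithm: 7^(log2(512)) = 7^9 = 40353607 multiplications
Difference: 32157432 - 40353607 = -8196175 (Strassen uses MORE here due to padding overhead — for small or just-over-power-of-2 n, padding can outweigh the per-level savings)

Standard: 32157432 multiplications (318^3). Strassen: 40353607 multiplications (7^9, after padding to 512x512). Strassen reduces 8 recursive multiplications to 7 at each level.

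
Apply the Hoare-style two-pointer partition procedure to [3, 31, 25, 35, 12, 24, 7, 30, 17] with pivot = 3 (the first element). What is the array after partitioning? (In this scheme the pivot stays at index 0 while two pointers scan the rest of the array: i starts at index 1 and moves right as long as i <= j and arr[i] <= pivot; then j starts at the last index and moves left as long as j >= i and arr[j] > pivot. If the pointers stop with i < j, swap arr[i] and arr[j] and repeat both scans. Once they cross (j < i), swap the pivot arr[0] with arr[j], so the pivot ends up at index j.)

Hoare-style two-pointer partition with pivot = 3:

Initial array: [3, 31, 25, 35, 12, 24, 7, 30, 17]

Pointers start at i = 1, j = 8.
i ends at 1, j ends at 0: the pointers have crossed (j < i), so scanning stops.

j = 0, so swapping arr[0] with arr[j] leaves the pivot at position 0: [3, 31, 25, 35, 12, 24, 7, 30, 17]
Pivot position: 0

After partitioning with pivot 3, the array becomes [3, 31, 25, 35, 12, 24, 7, 30, 17]. The pivot is placed at index 0. All elements to the left of the pivot are <= 3, and all elements to the right are > 3.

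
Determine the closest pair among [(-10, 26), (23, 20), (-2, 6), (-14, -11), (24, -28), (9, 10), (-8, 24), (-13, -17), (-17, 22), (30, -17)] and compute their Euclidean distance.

Computing all pairwise distances among 10 points:

d((-10, 26), (23, 20)) = 33.541
d((-10, 26), (-2, 6)) = 21.5407
d((-10, 26), (-14, -11)) = 37.2156
d((-10, 26), (24, -28)) = 63.8122
d((-10, 26), (9, 10)) = 24.8395
d((-10, 26), (-8, 24)) = 2.8284 <-- minimum
d((-10, 26), (-13, -17)) = 43.1045
d((-10, 26), (-17, 22)) = 8.0623
d((-10, 26), (30, -17)) = 58.7282
d((23, 20), (-2, 6)) = 28.6531
d((23, 20), (-14, -11)) = 48.2701
d((23, 20), (24, -28)) = 48.0104
d((23, 20), (9, 10)) = 17.2047
d((23, 20), (-8, 24)) = 31.257
d((23, 20), (-13, -17)) = 51.6236
d((23, 20), (-17, 22)) = 40.05
d((23, 20), (30, -17)) = 37.6563
d((-2, 6), (-14, -11)) = 20.8087
d((-2, 6), (24, -28)) = 42.8019
d((-2, 6), (9, 10)) = 11.7047
d((-2, 6), (-8, 24)) = 18.9737
d((-2, 6), (-13, -17)) = 25.4951
d((-2, 6), (-17, 22)) = 21.9317
d((-2, 6), (30, -17)) = 39.4081
d((-14, -11), (24, -28)) = 41.6293
d((-14, -11), (9, 10)) = 31.1448
d((-14, -11), (-8, 24)) = 35.5106
d((-14, -11), (-13, -17)) = 6.0828
d((-14, -11), (-17, 22)) = 33.1361
d((-14, -11), (30, -17)) = 44.4072
d((24, -28), (9, 10)) = 40.8534
d((24, -28), (-8, 24)) = 61.0574
d((24, -28), (-13, -17)) = 38.6005
d((24, -28), (-17, 22)) = 64.6607
d((24, -28), (30, -17)) = 12.53
d((9, 10), (-8, 24)) = 22.0227
d((9, 10), (-13, -17)) = 34.8281
d((9, 10), (-17, 22)) = 28.6356
d((9, 10), (30, -17)) = 34.2053
d((-8, 24), (-13, -17)) = 41.3038
d((-8, 24), (-17, 22)) = 9.2195
d((-8, 24), (30, -17)) = 55.9017
d((-13, -17), (-17, 22)) = 39.2046
d((-13, -17), (30, -17)) = 43.0
d((-17, 22), (30, -17)) = 61.0737

Closest pair: (-10, 26) and (-8, 24) with distance 2.8284

The closest pair is (-10, 26) and (-8, 24) with Euclidean distance 2.8284. For 10 points, brute-force pairwise comparison is shown above. For large n, the divide-and-conquer algorithm (sort by x, recurse on halves, check the dividing strip) achieves O(n log n).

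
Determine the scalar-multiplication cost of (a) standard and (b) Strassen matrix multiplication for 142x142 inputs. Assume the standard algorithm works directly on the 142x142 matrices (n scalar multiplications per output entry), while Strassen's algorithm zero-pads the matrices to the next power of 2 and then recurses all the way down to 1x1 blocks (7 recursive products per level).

Matrix multiplication for 142x142 matrices:

Strassen's algorithm requires power-of-2 dimensions. Pad 142x142 to 256x256 (next power of 2).

Standard algorithm: 142^3 = 2863288 multiplications
Strassen's algorithm: 7^(log2(256)) = 7^8 = 5764801 multiplications
Difference: 2863288 - 5764801 = -2901513 (Strassen uses MORE here due to padding overhead — for small or just-over-power-of-2 n, padding can outweigh the per-level savings)

Standard: 2863288 multiplications (142^3). Strassen: 5764801 multiplications (7^8, after padding to 256x256). Strassen reduces 8 recursive multiplications to 7 at each level.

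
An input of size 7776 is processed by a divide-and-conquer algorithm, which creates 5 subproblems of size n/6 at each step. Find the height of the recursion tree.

For divide and conquer with division factor 6:

Problem sizes at each level:
Level 0: 7776
Level 1: 1296
Level 2: 216
Level 3: 36
Level 4: 6
Level 5: 1

The root is level 0 and the size-1 base case is level 5 (the tree spans levels 0 through 5, i.e. 6 levels counting the root), so the depth is the number of divisions: log_6(7776) = 5

The recursion tree depth is log_6(7776) = 5. At each level, the problem size is divided by 6, so it takes 5 divisions to reduce to a base case of size 1. The algorithm makes 5 recursive calls at each level.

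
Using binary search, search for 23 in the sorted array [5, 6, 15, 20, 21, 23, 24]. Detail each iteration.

Binary search for 23 in [5, 6, 15, 20, 21, 23, 24]:

lo=0, hi=6, mid=3, arr[mid]=20 -> 20 < 23, search right half
lo=4, hi=6, mid=5, arr[mid]=23 -> Found target at index 5!

Binary search finds 23 at index 5 after 2 comparisons. The search repeatedly halves the search space by comparing with the middle element.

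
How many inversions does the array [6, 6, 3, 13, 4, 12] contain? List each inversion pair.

Finding inversions in [6, 6, 3, 13, 4, 12]:

(0, 2): arr[0]=6 > arr[2]=3
(0, 4): arr[0]=6 > arr[4]=4
(1, 2): arr[1]=6 > arr[2]=3
(1, 4): arr[1]=6 > arr[4]=4
(3, 4): arr[3]=13 > arr[4]=4
(3, 5): arr[3]=13 > arr[5]=12

Total inversions: 6

The array has 6 inversion(s): (0,2), (0,4), (1,2), (1,4), (3,4), (3,5). Each pair (i,j) satisfies i < j and arr[i] > arr[j].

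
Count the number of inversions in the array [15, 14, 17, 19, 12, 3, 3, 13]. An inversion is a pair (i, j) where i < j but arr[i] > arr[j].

Finding inversions in [15, 14, 17, 19, 12, 3, 3, 13]:

(0, 1): arr[0]=15 > arr[1]=14
(0, 4): arr[0]=15 > arr[4]=12
(0, 5): arr[0]=15 > arr[5]=3
(0, 6): arr[0]=15 > arr[6]=3
(0, 7): arr[0]=15 > arr[7]=13
(1, 4): arr[1]=14 > arr[4]=12
(1, 5): arr[1]=14 > arr[5]=3
(1, 6): arr[1]=14 > arr[6]=3
(1, 7): arr[1]=14 > arr[7]=13
(2, 4): arr[2]=17 > arr[4]=12
(2, 5): arr[2]=17 > arr[5]=3
(2, 6): arr[2]=17 > arr[6]=3
(2, 7): arr[2]=17 > arr[7]=13
(3, 4): arr[3]=19 > arr[4]=12
(3, 5): arr[3]=19 > arr[5]=3
(3, 6): arr[3]=19 > arr[6]=3
(3, 7): arr[3]=19 > arr[7]=13
(4, 5): arr[4]=12 > arr[5]=3
(4, 6): arr[4]=12 > arr[6]=3

Total inversions: 19

The array has 19 inversion(s): (0,1), (0,4), (0,5), (0,6), (0,7), (1,4), (1,5), (1,6), (1,7), (2,4), (2,5), (2,6), (2,7), (3,4), (3,5), (3,6), (3,7), (4,5), (4,6). Each pair (i,j) satisfies i < j and arr[i] > arr[j].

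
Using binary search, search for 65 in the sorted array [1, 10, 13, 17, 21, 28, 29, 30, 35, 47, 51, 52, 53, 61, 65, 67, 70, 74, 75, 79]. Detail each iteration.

Binary search for 65 in [1, 10, 13, 17, 21, 28, 29, 30, 35, 47, 51, 52, 53, 61, 65, 67, 70, 74, 75, 79]:

lo=0, hi=19, mid=9, arr[mid]=47 -> 47 < 65, search right half
lo=10, hi=19, mid=14, arr[mid]=65 -> Found target at index 14!

Binary search finds 65 at index 14 after 2 comparisons. The search repeatedly halves the search space by comparing with the middle element.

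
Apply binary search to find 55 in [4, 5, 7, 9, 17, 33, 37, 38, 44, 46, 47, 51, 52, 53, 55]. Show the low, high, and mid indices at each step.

Binary search for 55 in [4, 5, 7, 9, 17, 33, 37, 38, 44, 46, 47, 51, 52, 53, 55]:

lo=0, hi=14, mid=7, arr[mid]=38 -> 38 < 55, search right half
lo=8, hi=14, mid=11, arr[mid]=51 -> 51 < 55, search right half
lo=12, hi=14, mid=13, arr[mid]=53 -> 53 < 55, search right half
lo=14, hi=14, mid=14, arr[mid]=55 -> Found target at index 14!

Binary search finds 55 at index 14 after 4 comparisons. The search repeatedly halves the search space by comparing with the middle element.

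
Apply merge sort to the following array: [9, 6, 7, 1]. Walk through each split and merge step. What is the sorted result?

Merge sort trace:

Split: [9, 6, 7, 1] -> [9, 6] and [7, 1]
  Split: [9, 6] -> [9] and [6]
  Merge: [9] + [6] -> [6, 9]
  Split: [7, 1] -> [7] and [1]
  Merge: [7] + [1] -> [1, 7]
Merge: [6, 9] + [1, 7] -> [1, 6, 7, 9]

Final sorted array: [1, 6, 7, 9]

The merge sort proceeds by recursively splitting the array and merging sorted halves.
After all merges, the sorted array is [1, 6, 7, 9].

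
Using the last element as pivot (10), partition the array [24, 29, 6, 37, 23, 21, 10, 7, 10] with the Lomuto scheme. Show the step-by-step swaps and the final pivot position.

Lomuto partition with pivot = 10:

Initial array: [24, 29, 6, 37, 23, 21, 10, 7, 10]

arr[0]=24 > 10: no swap
arr[1]=29 > 10: no swap
arr[2]=6 <= 10: swap with position 0, array becomes [6, 29, 24, 37, 23, 21, 10, 7, 10]
arr[3]=37 > 10: no swap
arr[4]=23 > 10: no swap
arr[5]=21 > 10: no swap
arr[6]=10 <= 10: swap with position 1, array becomes [6, 10, 24, 37, 23, 21, 29, 7, 10]
arr[7]=7 <= 10: swap with position 2, array becomes [6, 10, 7, 37, 23, 21, 29, 24, 10]

Place pivot at position 3: [6, 10, 7, 10, 23, 21, 29, 24, 37]
Pivot position: 3

After partitioning with pivot 10, the array becomes [6, 10, 7, 10, 23, 21, 29, 24, 37]. The pivot is placed at index 3. All elements to the left of the pivot are <= 10, and all elements to the right are > 10.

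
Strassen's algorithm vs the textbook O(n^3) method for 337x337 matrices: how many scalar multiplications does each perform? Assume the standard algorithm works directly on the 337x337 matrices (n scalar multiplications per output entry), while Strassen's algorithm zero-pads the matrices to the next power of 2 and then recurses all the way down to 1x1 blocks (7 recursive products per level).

Matrix multiplication for 337x337 matrices:

Strassen's algorithm requires power-of-2 dimensions. Pad 337x337 to 512x512 (next power of 2).

Standard algorithm: 337^3 = 38272753 multiplications
Strassen's algorithm: 7^(log2(512)) = 7^9 = 40353607 multiplications
Difference: 38272753 - 40353607 = -2080854 (Strassen uses MORE here due to padding overhead — for small or just-over-power-of-2 n, padding can outweigh the per-level savings)

Standard: 38272753 multiplications (337^3). Strassen: 40353607 multiplications (7^9, after padding to 512x512). Strassen reduces 8 recursive multiplications to 7 at each level.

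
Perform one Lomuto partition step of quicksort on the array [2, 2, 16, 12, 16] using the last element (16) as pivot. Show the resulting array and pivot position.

Lomuto partition with pivot = 16:

Initial array: [2, 2, 16, 12, 16]

arr[0]=2 <= 16: swap with position 0, array becomes [2, 2, 16, 12, 16]
arr[1]=2 <= 16: swap with position 1, array becomes [2, 2, 16, 12, 16]
arr[2]=16 <= 16: swap with position 2, array becomes [2, 2, 16, 12, 16]
arr[3]=12 <= 16: swap with position 3, array becomes [2, 2, 16, 12, 16]

Place pivot at position 4: [2, 2, 16, 12, 16]
Pivot position: 4

After partitioning with pivot 16, the array becomes [2, 2, 16, 12, 16]. The pivot is placed at index 4. All elements to the left of the pivot are <= 16, and all elements to the right are > 16.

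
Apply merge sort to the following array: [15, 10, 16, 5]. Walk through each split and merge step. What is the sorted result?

Merge sort trace:

Split: [15, 10, 16, 5] -> [15, 10] and [16, 5]
  Split: [15, 10] -> [15] and [10]
  Merge: [15] + [10] -> [10, 15]
  Split: [16, 5] -> [16] and [5]
  Merge: [16] + [5] -> [5, 16]
Merge: [10, 15] + [5, 16] -> [5, 10, 15, 16]

Final sorted array: [5, 10, 15, 16]

The merge sort proceeds by recursively splitting the array and merging sorted halves.
After all merges, the sorted array is [5, 10, 15, 16].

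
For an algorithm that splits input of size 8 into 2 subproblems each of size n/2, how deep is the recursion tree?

For divide and conquer with division factor 2:

Problem sizes at each level:
Level 0: 8
Level 1: 4
Level 2: 2
Level 3: 1

The root is level 0 and the size-1 base case is level 3 (the tree spans levels 0 through 3, i.e. 4 levels counting the root), so the depth is the number of divisions: log_2(8) = 3

The recursion tree depth is log_2(8) = 3. At each level, the problem size is divided by 2, so it takes 3 divisions to reduce to a base case of size 1. The algorithm makes 2 recursive calls at each level.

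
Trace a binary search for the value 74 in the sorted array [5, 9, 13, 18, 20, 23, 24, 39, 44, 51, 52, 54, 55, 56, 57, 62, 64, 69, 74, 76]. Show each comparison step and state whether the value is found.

Binary search for 74 in [5, 9, 13, 18, 20, 23, 24, 39, 44, 51, 52, 54, 55, 56, 57, 62, 64, 69, 74, 76]:

lo=0, hi=19, mid=9, arr[mid]=51 -> 51 < 74, search right half
lo=10, hi=19, mid=14, arr[mid]=57 -> 57 < 74, search right half
lo=15, hi=19, mid=17, arr[mid]=69 -> 69 < 74, search right half
lo=18, hi=19, mid=18, arr[mid]=74 -> Found target at index 18!

Binary search finds 74 at index 18 after 4 comparisons. The search repeatedly halves the search space by comparing with the middle element.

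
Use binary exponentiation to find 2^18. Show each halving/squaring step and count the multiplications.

Computing 2^18 by squaring (build up from 2^1; each line after the first costs one multiplication):

2^1 = 2
2^2 = (2^1)^2 = 2^2 = 4
2^4 = (2^2)^2 = 4^2 = 16
2^8 = (2^4)^2 = 16^2 = 256
2^9 = 2 * 2^8 = 2 * 256 = 512
2^18 = (2^9)^2 = 512^2 = 262144

Result: 262144
Multiplications needed: 5 (5 lines after 2^1)

2^18 = 262144. Using exponentiation by squaring, this requires 5 multiplications. The key idea: if the exponent is even, square the half-power; if odd, multiply by the base once.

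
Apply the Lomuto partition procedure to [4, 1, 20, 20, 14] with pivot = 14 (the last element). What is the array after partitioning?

Lomuto partition with pivot = 14:

Initial array: [4, 1, 20, 20, 14]

arr[0]=4 <= 14: swap with position 0, array becomes [4, 1, 20, 20, 14]
arr[1]=1 <= 14: swap with position 1, array becomes [4, 1, 20, 20, 14]
arr[2]=20 > 14: no swap
arr[3]=20 > 14: no swap

Place pivot at position 2: [4, 1, 14, 20, 20]
Pivot position: 2

After partitioning with pivot 14, the array becomes [4, 1, 14, 20, 20]. The pivot is placed at index 2. All elements to the left of the pivot are <= 14, and all elements to the right are > 14.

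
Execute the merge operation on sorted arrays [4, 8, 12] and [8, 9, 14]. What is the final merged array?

Merging process:

Compare 4 vs 8: take 4 from left. Merged: [4]
Compare 8 vs 8: take 8 from left. Merged: [4, 8]
Compare 12 vs 8: take 8 from right. Merged: [4, 8, 8]
Compare 12 vs 9: take 9 from right. Merged: [4, 8, 8, 9]
Compare 12 vs 14: take 12 from left. Merged: [4, 8, 8, 9, 12]
Append remaining from right: [14]. Merged: [4, 8, 8, 9, 12, 14]

Final merged array: [4, 8, 8, 9, 12, 14]
Total comparisons: 5

The merged array is [4, 8, 8, 9, 12, 14], requiring 5 comparisons. The merge step runs in O(n) time where n is the total number of elements.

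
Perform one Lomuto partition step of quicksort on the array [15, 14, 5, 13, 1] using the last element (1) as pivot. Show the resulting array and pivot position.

Lomuto partition with pivot = 1:

Initial array: [15, 14, 5, 13, 1]

arr[0]=15 > 1: no swap
arr[1]=14 > 1: no swap
arr[2]=5 > 1: no swap
arr[3]=13 > 1: no swap

Place pivot at position 0: [1, 14, 5, 13, 15]
Pivot position: 0

After partitioning with pivot 1, the array becomes [1, 14, 5, 13, 15]. The pivot is placed at index 0. All elements to the left of the pivot are <= 1, and all elements to the right are > 1.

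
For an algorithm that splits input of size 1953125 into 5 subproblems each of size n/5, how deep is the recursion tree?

For divide and conquer with division factor 5:

Problem sizes at each level:
Level 0: 1953125
Level 1: 390625
Level 2: 78125
Level 3: 15625
Level 4: 3125
Level 5: 625
Level 6: 125
Level 7: 25
Level 8: 5
Level 9: 1

The root is level 0 and the size-1 base case is level 9 (the tree spans levels 0 through 9, i.e. 10 levels counting the root), so the depth is the number of divisions: log_5(1953125) = 9

The recursion tree depth is log_5(1953125) = 9. At each level, the problem size is divided by 5, so it takes 9 divisions to reduce to a base case of size 1. The algorithm makes 5 recursive calls at each level.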